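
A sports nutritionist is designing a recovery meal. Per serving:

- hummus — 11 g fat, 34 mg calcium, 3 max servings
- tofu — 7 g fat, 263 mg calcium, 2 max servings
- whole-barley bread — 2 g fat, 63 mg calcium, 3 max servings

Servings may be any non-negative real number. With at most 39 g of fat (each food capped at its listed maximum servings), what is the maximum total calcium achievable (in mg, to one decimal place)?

773.7 mg

Calcium per g fat: tofu 37.57, whole-barley bread 31.5, hummus 3.091.
Take 2 servings of tofu: uses 14 g fat, +526.0 mg calcium (running total 526.0 mg).
Take 3 servings of whole-barley bread: uses 6 g fat, +189.0 mg calcium (running total 715.0 mg).
Take 1.727 servings of hummus: uses 19 g fat, +58.7 mg calcium (running total 773.7 mg).
Greedy by best ratio exhausts the fat allowance optimally: 773.7 mg.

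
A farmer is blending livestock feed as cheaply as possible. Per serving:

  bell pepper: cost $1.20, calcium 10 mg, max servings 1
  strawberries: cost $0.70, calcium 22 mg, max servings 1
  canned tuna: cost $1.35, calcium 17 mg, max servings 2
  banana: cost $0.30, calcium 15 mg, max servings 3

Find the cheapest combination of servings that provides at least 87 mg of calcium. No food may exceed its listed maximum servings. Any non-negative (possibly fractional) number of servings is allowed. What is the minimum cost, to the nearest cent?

Cost per mg of calcium: banana $0.0200, strawberries $0.0318, canned tuna $0.0794, bell pepper $0.1200.
Take 3 servings of banana: +45.0 mg calcium for $0.90 (total $0.90, still need 42.0 mg).
Take 1 serving of strawberries: +22.0 mg calcium for $0.70 (total $1.60, still need 20.0 mg).
Take 1.176 servings of canned tuna: +20.0 mg calcium for $1.59 (total $3.19, still need 0.0 mg).
Filling from the cheapest source first is optimal under one linear minimum: $3.19.

$3.19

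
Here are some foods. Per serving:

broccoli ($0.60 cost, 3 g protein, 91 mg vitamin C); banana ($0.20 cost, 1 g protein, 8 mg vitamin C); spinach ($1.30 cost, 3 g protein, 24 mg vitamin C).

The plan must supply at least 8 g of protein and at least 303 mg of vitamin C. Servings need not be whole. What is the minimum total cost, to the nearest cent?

$2.00

With two linear requirements the optimum uses one or two foods; enumerate the corners.
broccoli only: max(8/3, 303/91) = 3.33 servings → $2.00.
banana only: max(8/1, 303/8) = 37.88 servings → $7.58.
spinach only: max(8/3, 303/24) = 12.62 servings → $16.41.
broccoli + banana: intersection lies outside the first quadrant.
broccoli + spinach: intersection lies outside the first quadrant.
banana + spinach (both tight): parallel constraints — no distinct corner.
Cheapest feasible corner: $2.00.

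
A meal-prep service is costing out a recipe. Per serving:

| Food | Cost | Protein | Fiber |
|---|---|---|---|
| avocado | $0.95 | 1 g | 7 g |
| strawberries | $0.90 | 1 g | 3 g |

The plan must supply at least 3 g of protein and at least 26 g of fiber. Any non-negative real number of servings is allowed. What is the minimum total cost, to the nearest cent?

$3.53

At the optimum either one food covers both requirements or two foods hit both targets exactly; no other combination can be cheaper.
avocado only: max(3/1, 26/7) = 3.714 servings → $3.53.
strawberries only: max(3/1, 26/3) = 8.667 servings → $7.80.
avocado + strawberries: the both-tight solution has a negative serving — not a feasible corner.
The minimum over all feasible corners is $3.53.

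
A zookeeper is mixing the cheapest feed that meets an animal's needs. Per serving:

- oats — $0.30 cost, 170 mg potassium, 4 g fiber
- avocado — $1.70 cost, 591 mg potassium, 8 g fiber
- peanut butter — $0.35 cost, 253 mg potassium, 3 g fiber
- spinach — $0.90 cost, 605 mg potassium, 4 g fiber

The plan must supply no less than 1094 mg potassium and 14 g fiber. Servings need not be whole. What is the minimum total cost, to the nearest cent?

$1.55

Two binding constraints pin down two serving amounts, so the optimal mix uses at most two foods. The candidates are each food alone (scaled to the tighter of potassium/fiber) and each pair with both constraints tight.
oats only: max(1094/170, 14/4) = 6.435 servings → $1.93.
avocado only: max(1094/591, 14/8) = 1.851 servings → $3.15.
peanut butter only: max(1094/253, 14/3) = 4.667 servings → $1.63.
spinach only: max(1094/605, 14/4) = 3.5 servings → $3.15.
oats + avocado: the both-tight solution has a negative serving — not a feasible corner.
oats + peanut butter with both tight: 0.5179 servings and 3.976 servings → $1.55.
oats + spinach with both tight: 2.353 servings and 1.147 servings → $1.74.
avocado + peanut butter with both tight: 1.036 servings and 1.904 servings → $2.43.
avocado + spinach with both tight: 1.653 servings and 0.1931 servings → $2.98.
peanut butter + spinach: the both-tight solution has a negative serving — not a feasible corner.
So the least-cost plan costs $1.55.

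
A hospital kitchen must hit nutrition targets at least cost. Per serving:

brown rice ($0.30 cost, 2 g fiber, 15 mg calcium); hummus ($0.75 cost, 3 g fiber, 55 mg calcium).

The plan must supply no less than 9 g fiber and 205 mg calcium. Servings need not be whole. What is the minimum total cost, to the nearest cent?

Compare the cost at each extreme point of the feasible region.
brown rice only: max(9/2, 205/15) = 13.67 servings → $4.10.
hummus only: max(9/3, 205/55) = 3.727 servings → $2.80.
brown rice + hummus with both targets exact would need a negative amount; discard.
Cheapest feasible corner: $2.80.

$2.80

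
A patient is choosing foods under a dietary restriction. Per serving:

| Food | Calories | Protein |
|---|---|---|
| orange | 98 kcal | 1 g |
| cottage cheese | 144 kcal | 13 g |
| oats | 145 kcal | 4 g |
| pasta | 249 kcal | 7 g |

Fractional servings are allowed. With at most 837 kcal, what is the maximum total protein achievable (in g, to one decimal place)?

75.6 g

Protein per kcal: cottage cheese 0.09028, pasta 0.02811, oats 0.02759, orange 0.0102.
With no serving limits, spend the whole calories allowance on cottage cheese: 837 kcal / 144 kcal × 13 g = 75.6 g.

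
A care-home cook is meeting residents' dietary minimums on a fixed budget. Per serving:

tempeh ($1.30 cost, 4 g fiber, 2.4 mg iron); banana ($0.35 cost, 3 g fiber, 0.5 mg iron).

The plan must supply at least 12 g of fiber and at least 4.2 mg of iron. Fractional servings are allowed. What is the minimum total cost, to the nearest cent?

Compare the cost at each extreme point of the feasible region.
tempeh only: max(12/4, 4.2/2.4) = 3 servings → $3.90.
banana only: max(12/3, 4.2/0.5) = 8.4 servings → $2.94.
tempeh + banana with both tight: 1.269 servings and 2.308 servings → $2.46.
The minimum over all feasible corners is $2.46.

$2.46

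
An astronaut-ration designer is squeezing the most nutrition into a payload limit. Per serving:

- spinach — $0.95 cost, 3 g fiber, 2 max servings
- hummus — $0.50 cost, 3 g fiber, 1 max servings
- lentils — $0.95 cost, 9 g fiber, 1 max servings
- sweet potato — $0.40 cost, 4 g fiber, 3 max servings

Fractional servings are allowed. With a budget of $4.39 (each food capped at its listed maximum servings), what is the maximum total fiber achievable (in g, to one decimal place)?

Fiber per dollar: sweet potato 10, lentils 9.474, hummus 6, spinach 3.158.
Take 3 servings of sweet potato: spends $1.20, +12.0 g fiber (running total 12.0 g).
Take 1 serving of lentils: spends $0.95, +9.0 g fiber (running total 21.0 g).
Take 1 serving of hummus: spends $0.50, +3.0 g fiber (running total 24.0 g).
Take 1.832 servings of spinach: spends $1.74, +5.5 g fiber (running total 29.5 g).
Filling greedily by fiber-per-dollar is optimal for one linear limit, giving 29.5 g.

29.5 g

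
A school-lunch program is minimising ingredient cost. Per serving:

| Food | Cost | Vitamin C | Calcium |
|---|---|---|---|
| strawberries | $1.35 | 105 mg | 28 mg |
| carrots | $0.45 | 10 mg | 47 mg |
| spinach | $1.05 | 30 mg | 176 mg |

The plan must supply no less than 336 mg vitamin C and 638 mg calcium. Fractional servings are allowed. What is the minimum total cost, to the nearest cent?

This is a tiny linear program; its minimum lies at a vertex of the feasible set. List the vertices and price them.
strawberries only: max(336/105, 638/28) = 22.79 servings → $30.76.
carrots only: max(336/10, 638/47) = 33.6 servings → $15.12.
spinach only: max(336/30, 638/176) = 11.2 servings → $11.76.
strawberries + carrots with both tight: 2.022 servings and 12.37 servings → $8.30.
strawberries + spinach with both tight: 2.267 servings and 3.264 servings → $6.49.
carrots + spinach with both targets exact would need a negative amount; discard.
Cheapest feasible corner: $6.49.

$6.49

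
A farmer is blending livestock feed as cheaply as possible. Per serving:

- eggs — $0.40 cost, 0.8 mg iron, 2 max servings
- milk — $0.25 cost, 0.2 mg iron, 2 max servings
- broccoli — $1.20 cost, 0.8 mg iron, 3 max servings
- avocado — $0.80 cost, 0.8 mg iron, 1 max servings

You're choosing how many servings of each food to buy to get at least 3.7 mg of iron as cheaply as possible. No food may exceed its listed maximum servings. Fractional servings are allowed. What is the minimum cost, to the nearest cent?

Cost per mg of iron: eggs $0.5000, avocado $1.0000, milk $1.2500, broccoli $1.5000.
Take 2 servings of eggs: +1.6 mg iron for $0.80 (total $0.80, still need 2.1 mg).
Take 1 serving of avocado: +0.8 mg iron for $0.80 (total $1.60, still need 1.3 mg).
Take 2 servings of milk: +0.4 mg iron for $0.50 (total $2.10, still need 0.9 mg).
Take 1.125 servings of broccoli: +0.9 mg iron for $1.35 (total $3.45, still need 0.0 mg).
Greedy by cheapest-per-mg is optimal for a single linear constraint, so the minimum cost is $3.45.

$3.45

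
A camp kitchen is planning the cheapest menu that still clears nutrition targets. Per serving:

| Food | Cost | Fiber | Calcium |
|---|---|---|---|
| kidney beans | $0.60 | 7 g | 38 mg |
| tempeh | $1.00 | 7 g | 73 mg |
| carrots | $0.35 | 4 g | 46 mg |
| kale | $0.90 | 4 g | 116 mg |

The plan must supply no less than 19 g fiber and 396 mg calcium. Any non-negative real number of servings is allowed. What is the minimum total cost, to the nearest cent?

Check every corner: each single food scaled to meet both minima, and each pair solved so both constraints bind.
kidney beans only: max(19/7, 396/38) = 10.42 servings → $6.25.
tempeh only: max(19/7, 396/73) = 5.425 servings → $5.42.
carrots only: max(19/4, 396/46) = 8.609 servings → $3.01.
kale only: max(19/4, 396/116) = 4.75 servings → $4.28.
kidney beans + tempeh: the both-tight solution has a negative serving — not a feasible corner.
kidney beans + carrots: intersection lies outside the first quadrant.
kidney beans + kale with both tight: 0.9394 servings and 3.106 servings → $3.36.
tempeh + carrots with both targets exact would need a negative amount; discard.
tempeh + kale with both tight: 1.192 servings and 2.663 servings → $3.59.
carrots + kale with both tight: 2.214 servings and 2.536 servings → $3.06.
So the least-cost plan costs $3.01.

$3.01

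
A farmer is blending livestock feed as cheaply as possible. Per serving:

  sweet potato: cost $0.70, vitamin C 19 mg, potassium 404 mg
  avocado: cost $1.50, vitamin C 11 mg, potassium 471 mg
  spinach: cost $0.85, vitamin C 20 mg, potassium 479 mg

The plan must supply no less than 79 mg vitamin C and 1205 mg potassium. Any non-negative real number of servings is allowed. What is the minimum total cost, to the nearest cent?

Check every corner: each single food scaled to meet both minima, and each pair solved so both constraints bind.
sweet potato only: max(79/19, 1205/404) = 4.158 servings → $2.91.
avocado only: max(79/11, 1205/471) = 7.182 servings → $10.77.
spinach only: max(79/20, 1205/479) = 3.95 servings → $3.36.
sweet potato + avocado: intersection lies outside the first quadrant.
sweet potato + spinach with both targets exact would need a negative amount; discard.
avocado + spinach: intersection lies outside the first quadrant.
Cheapest feasible corner: $2.91.

$2.91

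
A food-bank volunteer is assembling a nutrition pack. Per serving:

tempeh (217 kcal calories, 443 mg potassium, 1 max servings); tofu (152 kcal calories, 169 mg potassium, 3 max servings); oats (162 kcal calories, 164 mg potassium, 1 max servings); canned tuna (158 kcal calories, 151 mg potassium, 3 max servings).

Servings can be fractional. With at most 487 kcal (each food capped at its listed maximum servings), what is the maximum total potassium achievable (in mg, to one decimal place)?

Potassium per kcal: tempeh 2.041, tofu 1.112, oats 1.012, canned tuna 0.9557.
Take 1 serving of tempeh: uses 217 kcal, +443.0 mg potassium (running total 443.0 mg).
Take 1.776 servings of tofu: uses 270 kcal, +300.2 mg potassium (running total 743.2 mg).
Greedy by best ratio exhausts the calories allowance optimally: 743.2 mg.

743.2 mg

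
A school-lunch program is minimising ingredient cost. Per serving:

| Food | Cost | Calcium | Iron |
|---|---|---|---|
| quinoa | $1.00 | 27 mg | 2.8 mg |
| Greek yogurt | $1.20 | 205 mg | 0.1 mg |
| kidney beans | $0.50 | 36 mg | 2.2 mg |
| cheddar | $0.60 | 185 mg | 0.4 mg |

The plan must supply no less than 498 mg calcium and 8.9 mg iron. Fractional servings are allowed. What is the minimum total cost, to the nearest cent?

$3.03

Two binding constraints pin down two serving amounts, so the optimal mix uses at most two foods. The candidates are each food alone (scaled to the tighter of calcium/iron) and each pair with both constraints tight.
quinoa only: max(498/27, 8.9/2.8) = 18.44 servings → $18.44.
Greek yogurt only: max(498/205, 8.9/0.1) = 89 servings → $106.80.
kidney beans only: max(498/36, 8.9/2.2) = 13.83 servings → $6.92.
cheddar only: max(498/185, 8.9/0.4) = 22.25 servings → $13.35.
quinoa + Greek yogurt with both tight: 3.106 servings and 2.02 servings → $5.53.
quinoa + kidney beans: the both-tight solution has a negative serving — not a feasible corner.
quinoa + cheddar with both tight: 2.854 servings and 2.275 servings → $4.22.
Greek yogurt + kidney beans with both tight: 1.733 servings and 3.967 servings → $4.06.
Greek yogurt + cheddar: the both-tight solution has a negative serving — not a feasible corner.
kidney beans + cheddar with both tight: 3.686 servings and 1.975 servings → $3.03.
Cheapest feasible corner: $3.03.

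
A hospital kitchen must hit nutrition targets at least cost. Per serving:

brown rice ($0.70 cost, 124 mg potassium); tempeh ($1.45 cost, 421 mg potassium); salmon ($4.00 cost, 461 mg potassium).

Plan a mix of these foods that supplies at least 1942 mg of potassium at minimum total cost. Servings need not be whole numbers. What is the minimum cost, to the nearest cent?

Cost per mg of potassium: tempeh $0.0034, brown rice $0.0056, salmon $0.0087.
With no serving limits, use only tempeh: 1942 mg / 421 mg = 4.613 servings × $1.45 = $6.69.

$6.69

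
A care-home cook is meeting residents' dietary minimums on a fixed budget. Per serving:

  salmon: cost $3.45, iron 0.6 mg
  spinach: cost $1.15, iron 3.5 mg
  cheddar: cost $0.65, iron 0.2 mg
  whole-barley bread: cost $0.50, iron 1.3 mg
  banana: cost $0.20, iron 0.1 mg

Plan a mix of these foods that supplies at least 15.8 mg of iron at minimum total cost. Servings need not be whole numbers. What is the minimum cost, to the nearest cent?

$5.19

Cost per mg of iron: spinach $0.3286, whole-barley bread $0.3846, banana $2.0000, cheddar $3.2500, salmon $5.7500.
With no serving limits, use only spinach: 15.8 mg / 3.5 mg = 4.514 servings × $1.15 = $5.19.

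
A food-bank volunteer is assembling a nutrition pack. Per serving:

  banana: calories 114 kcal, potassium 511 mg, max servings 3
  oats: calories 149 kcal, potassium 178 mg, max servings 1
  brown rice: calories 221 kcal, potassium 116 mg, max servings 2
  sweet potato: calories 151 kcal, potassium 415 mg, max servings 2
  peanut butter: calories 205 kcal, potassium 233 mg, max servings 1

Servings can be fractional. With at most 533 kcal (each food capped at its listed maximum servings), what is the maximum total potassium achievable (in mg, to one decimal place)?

2057.9 mg

Potassium per kcal: banana 4.482, sweet potato 2.748, oats 1.195, peanut butter 1.137, brown rice 0.5249.
Take 3 servings of banana: uses 342 kcal, +1533.0 mg potassium (running total 1533.0 mg).
Take 1.265 servings of sweet potato: uses 191 kcal, +524.9 mg potassium (running total 2057.9 mg).
Filling greedily by potassium-per-kcal is optimal for one linear limit, giving 2057.9 mg.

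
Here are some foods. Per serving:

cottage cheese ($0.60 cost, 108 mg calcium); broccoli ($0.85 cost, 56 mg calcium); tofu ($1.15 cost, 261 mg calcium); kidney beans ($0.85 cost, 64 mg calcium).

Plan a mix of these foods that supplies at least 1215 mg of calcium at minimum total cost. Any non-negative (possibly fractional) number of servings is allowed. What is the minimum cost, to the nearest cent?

Cost per mg of calcium: tofu $0.0044, cottage cheese $0.0056, kidney beans $0.0133, broccoli $0.0152.
With no serving limits, use only tofu: 1215 mg / 261 mg = 4.655 servings × $1.15 = $5.35.

$5.35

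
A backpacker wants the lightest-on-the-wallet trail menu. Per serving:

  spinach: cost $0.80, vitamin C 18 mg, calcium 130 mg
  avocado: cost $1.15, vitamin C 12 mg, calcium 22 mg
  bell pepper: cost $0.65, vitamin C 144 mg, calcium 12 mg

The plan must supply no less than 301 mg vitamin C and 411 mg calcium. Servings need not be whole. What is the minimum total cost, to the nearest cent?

Compare the cost at each extreme point of the feasible region.
spinach only: max(301/18, 411/130) = 16.72 servings → $13.38.
avocado only: max(301/12, 411/22) = 25.08 servings → $28.85.
bell pepper only: max(301/144, 411/12) = 34.25 servings → $22.26.
spinach + avocado with both targets exact would need a negative amount; discard.
spinach + bell pepper with both tight: 3.003 servings and 1.715 servings → $3.52.
avocado + bell pepper with both tight: 18.38 servings and 0.5589 servings → $21.50.
So the least-cost plan costs $3.52.

$3.52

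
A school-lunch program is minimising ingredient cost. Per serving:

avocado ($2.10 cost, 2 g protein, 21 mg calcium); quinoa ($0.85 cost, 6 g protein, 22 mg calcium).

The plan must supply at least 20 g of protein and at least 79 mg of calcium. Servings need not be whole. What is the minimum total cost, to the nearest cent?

$3.05

At the optimum either one food covers both requirements or two foods hit both targets exactly; no other combination can be cheaper.
avocado only: max(20/2, 79/21) = 10 servings → $21.00.
quinoa only: max(20/6, 79/22) = 3.591 servings → $3.05.
avocado + quinoa with both tight: 0.4146 servings and 3.195 servings → $3.59.
The minimum over all feasible corners is $3.05.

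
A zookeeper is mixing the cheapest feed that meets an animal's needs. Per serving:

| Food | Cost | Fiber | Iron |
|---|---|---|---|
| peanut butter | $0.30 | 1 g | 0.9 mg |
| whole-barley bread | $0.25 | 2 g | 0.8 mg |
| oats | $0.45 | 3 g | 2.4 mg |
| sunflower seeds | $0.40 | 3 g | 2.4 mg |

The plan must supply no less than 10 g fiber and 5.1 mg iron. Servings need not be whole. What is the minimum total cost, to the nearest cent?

$1.27

Minimising a linear cost over {fiber ≥ 10, iron ≥ 5.1, servings ≥ 0} — the optimum is at a vertex, using one or two foods.
peanut butter only: max(10/1, 5.1/0.9) = 10 servings → $3.00.
whole-barley bread only: max(10/2, 5.1/0.8) = 6.375 servings → $1.59.
oats only: max(10/3, 5.1/2.4) = 3.333 servings → $1.50.
sunflower seeds only: max(10/3, 5.1/2.4) = 3.333 servings → $1.33.
peanut butter + whole-barley bread with both tight: 2.2 servings and 3.9 servings → $1.64.
peanut butter + oats with both targets exact would need a negative amount; discard.
peanut butter + sunflower seeds: the both-tight solution has a negative serving — not a feasible corner.
whole-barley bread + oats with both tight: 3.625 servings and 0.9167 servings → $1.32.
whole-barley bread + sunflower seeds with both tight: 3.625 servings and 0.9167 servings → $1.27.
oats + sunflower seeds (both tight): parallel constraints — no distinct corner.
So the least-cost plan costs $1.27.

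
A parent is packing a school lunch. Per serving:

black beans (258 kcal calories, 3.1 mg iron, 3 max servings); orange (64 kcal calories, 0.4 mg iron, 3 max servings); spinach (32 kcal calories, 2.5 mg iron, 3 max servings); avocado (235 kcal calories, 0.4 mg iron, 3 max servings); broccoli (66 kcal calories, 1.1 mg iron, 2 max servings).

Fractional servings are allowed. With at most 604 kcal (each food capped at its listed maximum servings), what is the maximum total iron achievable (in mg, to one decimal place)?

Iron per kcal: spinach 0.07812, broccoli 0.01667, black beans 0.01202, orange 0.00625, avocado 0.001702.
Take 3 servings of spinach: uses 96 kcal, +7.5 mg iron (running total 7.5 mg).
Take 2 servings of broccoli: uses 132 kcal, +2.2 mg iron (running total 9.7 mg).
Take 1.457 servings of black beans: uses 376 kcal, +4.5 mg iron (running total 14.2 mg).
Filling greedily by iron-per-kcal is optimal for one linear limit, giving 14.2 mg.

14.2 mg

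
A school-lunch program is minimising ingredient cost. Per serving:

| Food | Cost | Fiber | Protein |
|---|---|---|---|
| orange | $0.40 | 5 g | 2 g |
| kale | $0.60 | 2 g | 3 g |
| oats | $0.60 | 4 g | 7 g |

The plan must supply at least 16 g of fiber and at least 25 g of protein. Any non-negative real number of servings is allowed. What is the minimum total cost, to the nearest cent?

orange only: max(16/5, 25/2) = 12.5 servings → $5.00.
kale only: max(16/2, 25/3) = 8.333 servings → $5.00.
oats only: max(16/4, 25/7) = 4 servings → $2.40.
orange + kale: the both-tight solution has a negative serving — not a feasible corner.
orange + oats with both tight: 0.4444 servings and 3.444 servings → $2.24.
kale + oats with both tight: 6 servings and 1 serving → $4.20.
Cheapest feasible corner: $2.24.

$2.24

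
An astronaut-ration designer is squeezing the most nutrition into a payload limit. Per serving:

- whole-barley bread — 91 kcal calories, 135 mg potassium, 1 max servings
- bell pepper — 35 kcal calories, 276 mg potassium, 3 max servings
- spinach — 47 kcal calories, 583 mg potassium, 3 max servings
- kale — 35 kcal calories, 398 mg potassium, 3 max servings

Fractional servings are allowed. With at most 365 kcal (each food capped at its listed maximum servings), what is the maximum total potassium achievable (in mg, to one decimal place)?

3791.8 mg

Potassium per kcal: spinach 12.4, kale 11.37, bell pepper 7.886, whole-barley bread 1.484.
Take 3 servings of spinach: uses 141 kcal, +1749.0 mg potassium (running total 1749.0 mg).
Take 3 servings of kale: uses 105 kcal, +1194.0 mg potassium (running total 2943.0 mg).
Take 3 servings of bell pepper: uses 105 kcal, +828.0 mg potassium (running total 3771.0 mg).
Take 0.1538 servings of whole-barley bread: uses 14 kcal, +20.8 mg potassium (running total 3791.8 mg).
Greedy by best ratio exhausts the calories allowance optimally: 3791.8 mg.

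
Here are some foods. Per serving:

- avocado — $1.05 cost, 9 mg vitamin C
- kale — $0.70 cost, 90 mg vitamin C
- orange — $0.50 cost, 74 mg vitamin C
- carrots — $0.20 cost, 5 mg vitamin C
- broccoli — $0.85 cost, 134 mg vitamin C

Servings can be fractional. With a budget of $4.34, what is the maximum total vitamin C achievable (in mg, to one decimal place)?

684.2 mg

Vitamin C per dollar: broccoli 157.6, orange 148, kale 128.6, carrots 25, avocado 8.571.
With no serving limits, spend the whole cost allowance on broccoli: $4.34 / $0.85 × 134 mg = 684.2 mg.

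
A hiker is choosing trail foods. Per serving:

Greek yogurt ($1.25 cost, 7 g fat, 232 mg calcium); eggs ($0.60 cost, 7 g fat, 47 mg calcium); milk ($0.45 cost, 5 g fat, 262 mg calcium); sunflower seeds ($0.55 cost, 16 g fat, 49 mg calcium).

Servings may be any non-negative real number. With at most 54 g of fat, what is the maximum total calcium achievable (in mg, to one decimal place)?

Calcium per g fat: milk 52.4, Greek yogurt 33.14, eggs 6.714, sunflower seeds 3.062.
With no serving limits, spend the whole fat allowance on milk: 54 g / 5 g × 262 mg = 2829.6 mg.

2829.6 mg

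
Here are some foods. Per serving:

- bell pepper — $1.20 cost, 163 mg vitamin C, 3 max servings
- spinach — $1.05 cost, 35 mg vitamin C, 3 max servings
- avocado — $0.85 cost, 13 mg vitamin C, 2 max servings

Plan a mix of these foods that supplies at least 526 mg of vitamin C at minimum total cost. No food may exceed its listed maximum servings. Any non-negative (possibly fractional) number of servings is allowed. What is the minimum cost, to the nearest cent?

Cost per mg of vitamin C: bell pepper $0.0074, spinach $0.0300, avocado $0.0654.
Take 3 servings of bell pepper: +489.0 mg vitamin C for $3.60 (total $3.60, still need 37.0 mg).
Take 1.057 servings of spinach: +37.0 mg vitamin C for $1.11 (total $4.71, still need 0.0 mg).
Filling from the cheapest source first is optimal under one linear minimum: $4.71.

$4.71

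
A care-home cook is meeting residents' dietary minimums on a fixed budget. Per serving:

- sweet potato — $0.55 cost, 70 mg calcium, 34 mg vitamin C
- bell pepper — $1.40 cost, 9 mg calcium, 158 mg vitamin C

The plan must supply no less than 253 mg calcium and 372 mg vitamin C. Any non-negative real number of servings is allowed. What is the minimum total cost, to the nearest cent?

Minimising a linear cost over {calcium ≥ 253, vitamin C ≥ 372, servings ≥ 0} — the optimum is at a vertex, using one or two foods.
sweet potato only: max(253/70, 372/34) = 10.94 servings → $6.02.
bell pepper only: max(253/9, 372/158) = 28.11 servings → $39.36.
sweet potato + bell pepper with both tight: 3.406 servings and 1.622 servings → $4.14.
So the least-cost plan costs $4.14.

$4.14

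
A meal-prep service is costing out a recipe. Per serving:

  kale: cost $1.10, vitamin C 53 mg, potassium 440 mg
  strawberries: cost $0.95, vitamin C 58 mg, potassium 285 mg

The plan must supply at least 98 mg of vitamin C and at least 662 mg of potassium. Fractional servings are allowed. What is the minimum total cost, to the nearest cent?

Compare the cost at each extreme point of the feasible region.
kale only: max(98/53, 662/440) = 1.849 servings → $2.03.
strawberries only: max(98/58, 662/285) = 2.323 servings → $2.21.
kale + strawberries with both tight: 1.005 servings and 0.7714 servings → $1.84.
So the least-cost plan costs $1.84.

$1.84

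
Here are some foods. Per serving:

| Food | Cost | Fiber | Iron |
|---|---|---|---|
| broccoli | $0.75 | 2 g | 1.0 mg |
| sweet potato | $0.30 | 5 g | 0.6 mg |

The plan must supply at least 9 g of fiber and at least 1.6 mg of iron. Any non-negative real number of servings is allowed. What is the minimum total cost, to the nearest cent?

$0.80

An LP optimum is at a vertex; with two nutrient constraints at most two foods are used. Check each candidate.
broccoli only: max(9/2, 1.6/1.0) = 4.5 servings → $3.38.
sweet potato only: max(9/5, 1.6/0.6) = 2.667 servings → $0.80.
broccoli + sweet potato with both tight: 0.6842 servings and 1.526 servings → $0.97.
The minimum over all feasible corners is $0.80.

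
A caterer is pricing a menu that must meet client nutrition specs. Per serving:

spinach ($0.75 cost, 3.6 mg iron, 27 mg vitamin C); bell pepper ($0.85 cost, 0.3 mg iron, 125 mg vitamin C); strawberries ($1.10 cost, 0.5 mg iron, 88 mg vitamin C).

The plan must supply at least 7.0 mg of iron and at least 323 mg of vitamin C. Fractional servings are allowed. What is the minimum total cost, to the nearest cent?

spinach only: max(7.0/3.6, 323/27) = 11.96 servings → $8.97.
bell pepper only: max(7.0/0.3, 323/125) = 23.33 servings → $19.83.
strawberries only: max(7.0/0.5, 323/88) = 14 servings → $15.40.
spinach + bell pepper with both tight: 1.761 servings and 2.204 servings → $3.19.
spinach + strawberries with both tight: 1.499 servings and 3.211 servings → $4.66.
bell pepper + strawberries: the both-tight solution has a negative serving — not a feasible corner.
So the least-cost plan costs $3.19.

$3.19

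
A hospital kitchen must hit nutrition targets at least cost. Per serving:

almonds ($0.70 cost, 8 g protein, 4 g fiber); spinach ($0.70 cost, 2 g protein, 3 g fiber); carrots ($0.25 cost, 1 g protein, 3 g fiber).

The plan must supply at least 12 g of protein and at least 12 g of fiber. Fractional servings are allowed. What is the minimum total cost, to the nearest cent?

This is a tiny linear program; its minimum lies at a vertex of the feasible set. List the vertices and price them.
almonds only: max(12/8, 12/4) = 3 servings → $2.10.
spinach only: max(12/2, 12/3) = 6 servings → $4.20.
carrots only: max(12/1, 12/3) = 12 servings → $3.00.
almonds + spinach with both tight: 0.75 servings and 3 servings → $2.62.
almonds + carrots with both tight: 1.2 servings and 2.4 servings → $1.44.
spinach + carrots with both targets exact would need a negative amount; discard.
The minimum over all feasible corners is $1.44.

$1.44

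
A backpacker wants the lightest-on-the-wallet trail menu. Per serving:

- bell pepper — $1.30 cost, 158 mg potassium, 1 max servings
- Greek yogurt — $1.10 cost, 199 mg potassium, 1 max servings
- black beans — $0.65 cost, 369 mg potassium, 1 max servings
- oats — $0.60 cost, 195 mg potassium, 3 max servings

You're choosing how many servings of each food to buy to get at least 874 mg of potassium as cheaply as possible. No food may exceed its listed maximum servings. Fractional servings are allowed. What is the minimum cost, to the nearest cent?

$2.20

Cost per mg of potassium: black beans $0.0018, oats $0.0031, Greek yogurt $0.0055, bell pepper $0.0082.
Take 1 serving of black beans: +369.0 mg potassium for $0.65 (total $0.65, still need 505.0 mg).
Take 2.59 servings of oats: +505.0 mg potassium for $1.55 (total $2.20, still need 0.0 mg).
Filling from the cheapest source first is optimal under one linear minimum: $2.20.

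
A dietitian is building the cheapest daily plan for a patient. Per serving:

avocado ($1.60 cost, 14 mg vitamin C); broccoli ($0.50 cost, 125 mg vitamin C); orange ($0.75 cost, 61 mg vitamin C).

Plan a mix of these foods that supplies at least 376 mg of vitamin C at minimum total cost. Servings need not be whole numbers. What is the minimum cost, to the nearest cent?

Cost per mg of vitamin C: broccoli $0.0040, orange $0.0123, avocado $0.1143.
With no serving limits, use only broccoli: 376 mg / 125 mg = 3.008 servings × $0.50 = $1.50.

$1.50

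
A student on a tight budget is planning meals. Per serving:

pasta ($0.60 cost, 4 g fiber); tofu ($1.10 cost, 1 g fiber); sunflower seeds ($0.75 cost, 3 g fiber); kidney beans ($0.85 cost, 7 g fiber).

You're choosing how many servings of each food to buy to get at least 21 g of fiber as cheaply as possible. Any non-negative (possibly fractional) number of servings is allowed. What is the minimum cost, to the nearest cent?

$2.55

Cost per g of fiber: kidney beans $0.1214, pasta $0.1500, sunflower seeds $0.2500, tofu $1.1000.
With no serving limits, use only kidney beans: 21 g / 7 g = 3 servings × $0.85 = $2.55.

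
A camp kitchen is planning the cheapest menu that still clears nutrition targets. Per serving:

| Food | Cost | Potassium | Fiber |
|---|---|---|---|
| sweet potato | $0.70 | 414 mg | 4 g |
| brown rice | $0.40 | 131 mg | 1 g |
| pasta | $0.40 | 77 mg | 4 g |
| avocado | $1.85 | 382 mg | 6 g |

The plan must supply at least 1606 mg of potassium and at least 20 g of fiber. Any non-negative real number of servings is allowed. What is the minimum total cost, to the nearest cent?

$3.09

Compare the cost at each extreme point of the feasible region.
sweet potato only: max(1606/414, 20/4) = 5 servings → $3.50.
brown rice only: max(1606/131, 20/1) = 20 servings → $8.00.
pasta only: max(1606/77, 20/4) = 20.86 servings → $8.34.
avocado only: max(1606/382, 20/6) = 4.204 servings → $7.78.
sweet potato + brown rice: the both-tight solution has a negative serving — not a feasible corner.
sweet potato + pasta with both tight: 3.623 servings and 1.377 servings → $3.09.
sweet potato + avocado with both tight: 2.088 servings and 1.941 servings → $5.05.
brown rice + pasta with both tight: 10.93 servings and 2.268 servings → $5.28.
brown rice + avocado with both tight: 4.941 servings and 2.51 servings → $6.62.
pasta + avocado: intersection lies outside the first quadrant.
Cheapest feasible corner: $3.09.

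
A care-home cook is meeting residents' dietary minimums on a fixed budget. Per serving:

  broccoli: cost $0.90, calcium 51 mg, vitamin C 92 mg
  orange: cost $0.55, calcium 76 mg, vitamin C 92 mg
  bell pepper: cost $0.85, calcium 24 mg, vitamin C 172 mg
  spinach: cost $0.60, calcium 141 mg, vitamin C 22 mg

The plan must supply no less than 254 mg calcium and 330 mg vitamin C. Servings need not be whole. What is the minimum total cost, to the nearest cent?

Compare the cost at each extreme point of the feasible region.
broccoli only: max(254/51, 330/92) = 4.98 servings → $4.48.
orange only: max(254/76, 330/92) = 3.587 servings → $1.97.
bell pepper only: max(254/24, 330/172) = 10.58 servings → $9.00.
spinach only: max(254/141, 330/22) = 15 servings → $9.00.
broccoli + orange with both tight: 0.7443 servings and 2.843 servings → $2.23.
broccoli + bell pepper: the both-tight solution has a negative serving — not a feasible corner.
broccoli + spinach with both tight: 3.455 servings and 0.5517 servings → $3.44.
orange + bell pepper with both tight: 3.292 servings and 0.1576 servings → $1.94.
orange + spinach: intersection lies outside the first quadrant.
bell pepper + spinach with both tight: 1.726 servings and 1.508 servings → $2.37.
The minimum over all feasible corners is $1.94.

$1.94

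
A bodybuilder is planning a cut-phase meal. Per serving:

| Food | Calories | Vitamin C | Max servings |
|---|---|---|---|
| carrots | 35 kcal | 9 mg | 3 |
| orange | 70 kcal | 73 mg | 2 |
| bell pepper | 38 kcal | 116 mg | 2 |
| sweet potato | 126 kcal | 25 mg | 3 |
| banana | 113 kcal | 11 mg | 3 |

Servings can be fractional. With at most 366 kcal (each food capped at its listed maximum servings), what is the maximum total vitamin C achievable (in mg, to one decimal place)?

Vitamin C per kcal: bell pepper 3.053, orange 1.043, carrots 0.2571, sweet potato 0.1984, banana 0.09735.
Take 2 servings of bell pepper: uses 76 kcal, +232.0 mg vitamin C (running total 232.0 mg).
Take 2 servings of orange: uses 140 kcal, +146.0 mg vitamin C (running total 378.0 mg).
Take 3 servings of carrots: uses 105 kcal, +27.0 mg vitamin C (running total 405.0 mg).
Take 0.3571 servings of sweet potato: uses 45 kcal, +8.9 mg vitamin C (running total 413.9 mg).
Filling greedily by vitamin C-per-kcal is optimal for one linear limit, giving 413.9 mg.

413.9 mg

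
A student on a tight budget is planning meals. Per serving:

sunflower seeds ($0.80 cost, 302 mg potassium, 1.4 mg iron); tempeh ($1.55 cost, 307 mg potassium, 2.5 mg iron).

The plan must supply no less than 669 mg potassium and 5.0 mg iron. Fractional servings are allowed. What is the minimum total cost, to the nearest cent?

$2.86

Compare the cost at each extreme point of the feasible region.
sunflower seeds only: max(669/302, 5.0/1.4) = 3.571 servings → $2.86.
tempeh only: max(669/307, 5.0/2.5) = 2.179 servings → $3.38.
sunflower seeds + tempeh with both tight: 0.4228 servings and 1.763 servings → $3.07.
So the least-cost plan costs $2.86.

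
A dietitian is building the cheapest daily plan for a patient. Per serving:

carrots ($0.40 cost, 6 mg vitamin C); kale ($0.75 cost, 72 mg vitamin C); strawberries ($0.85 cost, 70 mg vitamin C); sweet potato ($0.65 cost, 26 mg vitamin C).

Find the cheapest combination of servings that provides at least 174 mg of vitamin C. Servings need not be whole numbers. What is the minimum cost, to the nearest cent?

$1.81

Cost per mg of vitamin C: kale $0.0104, strawberries $0.0121, sweet potato $0.0250, carrots $0.0667.
With no serving limits, use only kale: 174 mg / 72 mg = 2.417 servings × $0.75 = $1.81.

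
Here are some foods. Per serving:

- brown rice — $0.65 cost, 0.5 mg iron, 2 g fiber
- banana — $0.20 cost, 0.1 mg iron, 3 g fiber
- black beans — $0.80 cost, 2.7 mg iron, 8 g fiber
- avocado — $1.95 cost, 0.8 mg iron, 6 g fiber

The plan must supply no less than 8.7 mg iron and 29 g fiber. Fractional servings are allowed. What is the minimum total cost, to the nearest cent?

$2.78

For a min-cost LP with two ≥-constraints, a basic feasible solution has at most two positive variables.
brown rice only: max(8.7/0.5, 29/2) = 17.4 servings → $11.31.
banana only: max(8.7/0.1, 29/3) = 87 servings → $17.40.
black beans only: max(8.7/2.7, 29/8) = 3.625 servings → $2.90.
avocado only: max(8.7/0.8, 29/6) = 10.88 servings → $21.21.
brown rice + banana: the both-tight solution has a negative serving — not a feasible corner.
brown rice + black beans with both tight: 6.214 servings and 2.071 servings → $5.70.
brown rice + avocado with both targets exact would need a negative amount; discard.
banana + black beans with both tight: 1.192 servings and 3.178 servings → $2.78.
banana + avocado: intersection lies outside the first quadrant.
black beans + avocado with both tight: 2.959 servings and 0.8878 servings → $4.10.
Cheapest feasible corner: $2.78.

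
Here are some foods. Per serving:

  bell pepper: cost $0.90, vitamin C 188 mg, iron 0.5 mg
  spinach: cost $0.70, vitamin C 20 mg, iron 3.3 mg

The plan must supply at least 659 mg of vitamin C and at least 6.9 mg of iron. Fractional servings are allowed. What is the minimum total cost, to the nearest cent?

The cheapest plan sits at a corner of the feasible region — with two constraints it uses at most two foods.
bell pepper only: max(659/188, 6.9/0.5) = 13.8 servings → $12.42.
spinach only: max(659/20, 6.9/3.3) = 32.95 servings → $23.07.
bell pepper + spinach with both tight: 3.337 servings and 1.585 servings → $4.11.
Cheapest feasible corner: $4.11.

$4.11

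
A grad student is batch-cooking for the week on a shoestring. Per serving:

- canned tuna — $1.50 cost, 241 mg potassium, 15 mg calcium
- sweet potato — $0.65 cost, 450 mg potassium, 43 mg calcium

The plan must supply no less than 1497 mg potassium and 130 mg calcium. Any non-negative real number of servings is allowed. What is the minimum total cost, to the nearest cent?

With two linear requirements the optimum uses one or two foods; enumerate the corners.
canned tuna only: max(1497/241, 130/15) = 8.667 servings → $13.00.
sweet potato only: max(1497/450, 130/43) = 3.327 servings → $2.16.
canned tuna + sweet potato with both tight: 1.625 servings and 2.456 servings → $4.03.
The minimum over all feasible corners is $2.16.

$2.16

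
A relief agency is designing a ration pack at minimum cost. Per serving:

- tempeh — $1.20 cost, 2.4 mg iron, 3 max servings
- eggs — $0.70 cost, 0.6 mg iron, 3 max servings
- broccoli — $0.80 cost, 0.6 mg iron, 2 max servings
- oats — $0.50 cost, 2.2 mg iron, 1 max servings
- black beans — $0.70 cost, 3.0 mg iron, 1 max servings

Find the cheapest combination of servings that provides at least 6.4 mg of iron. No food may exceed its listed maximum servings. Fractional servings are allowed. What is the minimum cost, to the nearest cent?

Cost per mg of iron: oats $0.2273, black beans $0.2333, tempeh $0.5000, eggs $1.1667, broccoli $1.3333.
Take 1 serving of oats: +2.2 mg iron for $0.50 (total $0.50, still need 4.2 mg).
Take 1 serving of black beans: +3.0 mg iron for $0.70 (total $1.20, still need 1.2 mg).
Take 0.5 servings of tempeh: +1.2 mg iron for $0.60 (total $1.80, still need 0.0 mg).
Greedy by cheapest-per-mg is optimal for a single linear constraint, so the minimum cost is $1.80.

$1.80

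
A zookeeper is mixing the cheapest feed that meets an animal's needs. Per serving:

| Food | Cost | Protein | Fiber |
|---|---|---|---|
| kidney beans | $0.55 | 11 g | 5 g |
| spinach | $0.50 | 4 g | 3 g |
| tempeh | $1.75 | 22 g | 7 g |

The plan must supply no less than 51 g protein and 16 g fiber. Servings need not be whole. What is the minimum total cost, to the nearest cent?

$2.55

Two binding constraints pin down two serving amounts, so the optimal mix uses at most two foods. The candidates are each food alone (scaled to the tighter of protein/fiber) and each pair with both constraints tight.
kidney beans only: max(51/11, 16/5) = 4.636 servings → $2.55.
spinach only: max(51/4, 16/3) = 12.75 servings → $6.38.
tempeh only: max(51/22, 16/7) = 2.318 servings → $4.06.
kidney beans + spinach: intersection lies outside the first quadrant.
kidney beans + tempeh: intersection lies outside the first quadrant.
spinach + tempeh: the both-tight solution has a negative serving — not a feasible corner.
Cheapest feasible corner: $2.55.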